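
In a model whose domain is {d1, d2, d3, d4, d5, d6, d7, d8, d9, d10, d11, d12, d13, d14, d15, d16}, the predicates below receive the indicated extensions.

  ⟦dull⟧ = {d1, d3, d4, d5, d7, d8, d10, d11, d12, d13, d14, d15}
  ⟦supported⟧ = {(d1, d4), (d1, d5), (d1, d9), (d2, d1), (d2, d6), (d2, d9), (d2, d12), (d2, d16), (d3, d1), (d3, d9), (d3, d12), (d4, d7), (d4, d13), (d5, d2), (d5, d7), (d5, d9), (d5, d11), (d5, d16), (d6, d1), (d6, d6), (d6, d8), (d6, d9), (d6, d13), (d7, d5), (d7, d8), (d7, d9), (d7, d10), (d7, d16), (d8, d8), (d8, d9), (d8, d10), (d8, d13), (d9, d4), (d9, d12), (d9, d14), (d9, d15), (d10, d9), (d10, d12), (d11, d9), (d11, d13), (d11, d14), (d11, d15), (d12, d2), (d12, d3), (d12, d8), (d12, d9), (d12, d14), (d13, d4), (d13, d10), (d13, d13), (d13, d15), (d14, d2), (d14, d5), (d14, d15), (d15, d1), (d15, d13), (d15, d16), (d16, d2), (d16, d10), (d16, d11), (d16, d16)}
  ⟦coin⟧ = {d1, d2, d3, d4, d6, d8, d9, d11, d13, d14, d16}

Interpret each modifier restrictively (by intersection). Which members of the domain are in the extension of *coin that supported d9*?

⟦that supported d9⟧ = {x : ⟨x, d9⟩ ∈ ⟦supported⟧} = {d1, d2, d3, d5, d6, d7, d8, d10, d11, d12}
⟦coin⟧ = {d1, d2, d3, d4, d6, d8, d9, d11, d13, d14, d16}
… ∩ ⟦that supported d9⟧ = {d1, d2, d3, d4, d6, d8, d9, d11, d13, d14, d16} ∩ {d1, d2, d3, d5, d6, d7, d8, d10, d11, d12} = {d1, d2, d3, d6, d8, d11}
So ⟦coin that supported d9⟧ = {d1, d2, d3, d6, d8, d11}.

{d1, d2, d3, d6, d8, d11}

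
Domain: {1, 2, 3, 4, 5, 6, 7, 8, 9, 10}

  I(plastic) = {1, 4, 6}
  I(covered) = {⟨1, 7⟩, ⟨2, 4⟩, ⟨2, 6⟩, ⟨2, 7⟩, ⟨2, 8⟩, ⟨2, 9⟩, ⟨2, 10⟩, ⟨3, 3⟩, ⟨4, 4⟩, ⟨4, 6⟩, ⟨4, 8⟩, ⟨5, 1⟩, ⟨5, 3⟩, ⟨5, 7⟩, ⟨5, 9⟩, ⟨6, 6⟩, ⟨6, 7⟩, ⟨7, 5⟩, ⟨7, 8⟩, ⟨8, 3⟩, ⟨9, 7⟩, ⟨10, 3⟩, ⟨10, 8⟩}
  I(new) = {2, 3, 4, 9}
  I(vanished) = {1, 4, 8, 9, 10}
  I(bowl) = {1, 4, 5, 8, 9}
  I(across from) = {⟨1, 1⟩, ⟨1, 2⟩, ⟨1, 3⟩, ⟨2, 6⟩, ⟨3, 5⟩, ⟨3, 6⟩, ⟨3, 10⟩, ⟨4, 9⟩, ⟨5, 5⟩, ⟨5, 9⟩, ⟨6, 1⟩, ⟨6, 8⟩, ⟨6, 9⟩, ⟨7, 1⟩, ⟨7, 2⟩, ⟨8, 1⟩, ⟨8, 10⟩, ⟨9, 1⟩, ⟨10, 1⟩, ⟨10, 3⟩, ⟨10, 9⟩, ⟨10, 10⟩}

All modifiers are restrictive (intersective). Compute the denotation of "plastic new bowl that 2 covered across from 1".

⟦that 2 covered⟧ = {x : ⟨2, x⟩ ∈ ⟦covered⟧} = {4, 6, 7, 8, 9, 10}
⟦across from 1⟧ = {x : ⟨x, 1⟩ ∈ ⟦across from⟧} = {1, 6, 7, 8, 9, 10}
⟦bowl⟧ = {1, 4, 5, 8, 9}
… ∩ ⟦that 2 covered⟧ = {1, 4, 5, 8, 9} ∩ {4, 6, 7, 8, 9, 10} = {4, 8, 9}
… ∩ ⟦across from 1⟧ = {4, 8, 9} ∩ {1, 6, 7, 8, 9, 10} = {8, 9}
… ∩ ⟦plastic⟧ = {8, 9} ∩ {1, 4, 6} = ∅
… ∩ ⟦new⟧ = ∅ ∩ {2, 3, 4, 9} = ∅
So ⟦plastic new bowl that 2 covered across from 1⟧ = ∅.

∅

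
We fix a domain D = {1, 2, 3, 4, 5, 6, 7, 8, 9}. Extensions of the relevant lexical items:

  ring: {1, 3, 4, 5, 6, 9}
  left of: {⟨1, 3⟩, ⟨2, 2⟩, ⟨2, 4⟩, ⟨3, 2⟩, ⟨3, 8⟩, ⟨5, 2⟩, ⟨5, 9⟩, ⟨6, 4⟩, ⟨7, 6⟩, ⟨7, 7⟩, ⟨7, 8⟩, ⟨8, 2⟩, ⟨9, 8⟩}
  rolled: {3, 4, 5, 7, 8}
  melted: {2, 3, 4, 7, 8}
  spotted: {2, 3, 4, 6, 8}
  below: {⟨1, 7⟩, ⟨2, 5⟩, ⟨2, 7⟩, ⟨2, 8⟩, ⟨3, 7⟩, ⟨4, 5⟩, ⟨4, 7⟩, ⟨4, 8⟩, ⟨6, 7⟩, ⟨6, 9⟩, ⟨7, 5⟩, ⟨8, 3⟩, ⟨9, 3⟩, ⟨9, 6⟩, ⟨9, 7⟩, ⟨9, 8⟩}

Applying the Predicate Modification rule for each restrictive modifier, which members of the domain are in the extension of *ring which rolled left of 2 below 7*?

⟦which rolled⟧ = ⟦rolled⟧ = {3, 4, 5, 7, 8}
⟦left of 2⟧ = {x : ⟨x, 2⟩ ∈ ⟦left of⟧} = {2, 3, 5, 8}
⟦below 7⟧ = {x : ⟨x, 7⟩ ∈ ⟦below⟧} = {1, 2, 3, 4, 6, 9}
⟦ring⟧ = {1, 3, 4, 5, 6, 9}
… ∩ ⟦which rolled⟧ = {1, 3, 4, 5, 6, 9} ∩ {3, 4, 5, 7, 8} = {3, 4, 5}
… ∩ ⟦left of 2⟧ = {3, 4, 5} ∩ {2, 3, 5, 8} = {3, 5}
… ∩ ⟦below 7⟧ = {3, 5} ∩ {1, 2, 3, 4, 6, 9} = {3}
So ⟦ring which rolled left of 2 below 7⟧ = {3}.

{3}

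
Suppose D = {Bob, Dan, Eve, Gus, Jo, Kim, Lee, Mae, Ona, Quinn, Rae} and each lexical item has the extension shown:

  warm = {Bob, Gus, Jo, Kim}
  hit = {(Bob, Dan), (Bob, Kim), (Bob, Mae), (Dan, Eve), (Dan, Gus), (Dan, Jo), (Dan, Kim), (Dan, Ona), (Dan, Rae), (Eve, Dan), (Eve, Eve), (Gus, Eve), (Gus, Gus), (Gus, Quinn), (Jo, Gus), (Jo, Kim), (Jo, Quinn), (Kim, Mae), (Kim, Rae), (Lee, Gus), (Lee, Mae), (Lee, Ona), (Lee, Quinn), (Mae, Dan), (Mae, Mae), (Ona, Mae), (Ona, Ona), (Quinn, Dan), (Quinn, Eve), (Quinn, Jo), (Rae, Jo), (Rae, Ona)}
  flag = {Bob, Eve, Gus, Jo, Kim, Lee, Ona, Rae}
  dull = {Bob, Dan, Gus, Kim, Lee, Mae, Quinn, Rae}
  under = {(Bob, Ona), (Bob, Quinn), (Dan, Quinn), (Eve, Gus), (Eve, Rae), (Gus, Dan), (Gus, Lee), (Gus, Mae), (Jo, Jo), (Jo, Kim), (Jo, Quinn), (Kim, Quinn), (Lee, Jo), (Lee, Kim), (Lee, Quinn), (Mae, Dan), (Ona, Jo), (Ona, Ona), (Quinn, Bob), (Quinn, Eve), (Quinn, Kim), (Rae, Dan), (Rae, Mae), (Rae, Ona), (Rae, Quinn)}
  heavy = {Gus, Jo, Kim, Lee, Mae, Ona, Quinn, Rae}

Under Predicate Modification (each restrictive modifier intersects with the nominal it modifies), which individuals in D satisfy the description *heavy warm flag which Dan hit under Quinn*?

⟦which Dan hit⟧ = {x : ⟨Dan, x⟩ ∈ ⟦hit⟧} = {Eve, Gus, Jo, Kim, Ona, Rae}
⟦under Quinn⟧ = {x : ⟨x, Quinn⟩ ∈ ⟦under⟧} = {Bob, Dan, Jo, Kim, Lee, Rae}
⟦flag⟧ = {Bob, Eve, Gus, Jo, Kim, Lee, Ona, Rae}
… ∩ ⟦which Dan hit⟧ = {Bob, Eve, Gus, Jo, Kim, Lee, Ona, Rae} ∩ {Eve, Gus, Jo, Kim, Ona, Rae} = {Eve, Gus, Jo, Kim, Ona, Rae}
… ∩ ⟦under Quinn⟧ = {Eve, Gus, Jo, Kim, Ona, Rae} ∩ {Bob, Dan, Jo, Kim, Lee, Rae} = {Jo, Kim, Rae}
… ∩ ⟦heavy⟧ = {Jo, Kim, Rae} ∩ {Gus, Jo, Kim, Lee, Mae, Ona, Quinn, Rae} = {Jo, Kim, Rae}
… ∩ ⟦warm⟧ = {Jo, Kim, Rae} ∩ {Bob, Gus, Jo, Kim} = {Jo, Kim}
So ⟦heavy warm flag which Dan hit under Quinn⟧ = {Jo, Kim}.

{Jo, Kim}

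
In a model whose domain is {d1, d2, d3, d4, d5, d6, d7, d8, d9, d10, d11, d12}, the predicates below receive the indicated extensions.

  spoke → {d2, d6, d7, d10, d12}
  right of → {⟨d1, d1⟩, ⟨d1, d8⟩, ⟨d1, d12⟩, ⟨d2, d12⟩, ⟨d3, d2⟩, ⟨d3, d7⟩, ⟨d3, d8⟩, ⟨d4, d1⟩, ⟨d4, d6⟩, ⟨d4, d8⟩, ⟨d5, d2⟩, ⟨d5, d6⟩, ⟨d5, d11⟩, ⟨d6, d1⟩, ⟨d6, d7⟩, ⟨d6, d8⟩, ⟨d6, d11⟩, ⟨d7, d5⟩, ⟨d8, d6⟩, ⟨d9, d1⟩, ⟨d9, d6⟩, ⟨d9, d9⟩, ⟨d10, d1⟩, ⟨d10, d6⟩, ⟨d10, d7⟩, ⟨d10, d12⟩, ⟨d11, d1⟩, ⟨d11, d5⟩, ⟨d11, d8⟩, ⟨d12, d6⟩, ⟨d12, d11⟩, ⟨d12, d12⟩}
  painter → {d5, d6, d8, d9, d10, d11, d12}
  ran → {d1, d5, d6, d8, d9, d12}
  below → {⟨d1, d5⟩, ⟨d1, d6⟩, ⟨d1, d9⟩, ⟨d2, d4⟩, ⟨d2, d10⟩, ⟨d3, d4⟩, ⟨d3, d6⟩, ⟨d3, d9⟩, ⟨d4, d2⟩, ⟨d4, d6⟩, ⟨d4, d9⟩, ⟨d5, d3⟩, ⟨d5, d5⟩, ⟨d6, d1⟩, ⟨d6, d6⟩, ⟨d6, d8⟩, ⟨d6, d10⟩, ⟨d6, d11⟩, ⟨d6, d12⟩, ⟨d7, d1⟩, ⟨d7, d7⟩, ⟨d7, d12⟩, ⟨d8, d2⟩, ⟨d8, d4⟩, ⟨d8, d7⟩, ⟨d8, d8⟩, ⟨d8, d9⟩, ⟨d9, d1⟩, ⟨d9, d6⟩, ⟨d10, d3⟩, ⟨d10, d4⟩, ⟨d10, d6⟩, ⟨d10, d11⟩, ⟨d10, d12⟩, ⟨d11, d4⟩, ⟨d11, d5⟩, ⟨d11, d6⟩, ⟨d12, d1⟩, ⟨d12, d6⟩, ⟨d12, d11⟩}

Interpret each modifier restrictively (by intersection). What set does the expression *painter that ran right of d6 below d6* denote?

{d9, d12}

⟦that ran⟧ = ⟦ran⟧ = {d1, d5, d6, d8, d9, d12}
⟦right of d6⟧ = {x : ⟨x, d6⟩ ∈ ⟦right of⟧} = {d4, d5, d8, d9, d10, d12}
⟦below d6⟧ = {x : ⟨x, d6⟩ ∈ ⟦below⟧} = {d1, d3, d4, d6, d9, d10, d11, d12}
⟦painter⟧ = {d5, d6, d8, d9, d10, d11, d12}
… ∩ ⟦that ran⟧ = {d5, d6, d8, d9, d10, d11, d12} ∩ {d1, d5, d6, d8, d9, d12} = {d5, d6, d8, d9, d12}
… ∩ ⟦right of d6⟧ = {d5, d6, d8, d9, d12} ∩ {d4, d5, d8, d9, d10, d12} = {d5, d8, d9, d12}
… ∩ ⟦below d6⟧ = {d5, d8, d9, d12} ∩ {d1, d3, d4, d6, d9, d10, d11, d12} = {d9, d12}
So ⟦painter that ran right of d6 below d6⟧ = {d9, d12}.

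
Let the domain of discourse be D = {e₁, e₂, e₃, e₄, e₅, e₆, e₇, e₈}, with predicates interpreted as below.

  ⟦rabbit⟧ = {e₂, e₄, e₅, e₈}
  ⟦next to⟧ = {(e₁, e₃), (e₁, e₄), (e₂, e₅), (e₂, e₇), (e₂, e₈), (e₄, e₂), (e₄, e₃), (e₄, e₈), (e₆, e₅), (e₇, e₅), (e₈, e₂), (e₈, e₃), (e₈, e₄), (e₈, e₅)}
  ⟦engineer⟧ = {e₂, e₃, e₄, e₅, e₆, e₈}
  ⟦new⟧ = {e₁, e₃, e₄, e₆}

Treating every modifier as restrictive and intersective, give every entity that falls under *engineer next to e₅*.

{e₂, e₆, e₈}

⟦next to e₅⟧ = {x : ⟨x, e₅⟩ ∈ ⟦next to⟧} = {e₂, e₆, e₇, e₈}
⟦engineer⟧ = {e₂, e₃, e₄, e₅, e₆, e₈}
… ∩ ⟦next to e₅⟧ = {e₂, e₃, e₄, e₅, e₆, e₈} ∩ {e₂, e₆, e₇, e₈} = {e₂, e₆, e₈}
So ⟦engineer next to e₅⟧ = {e₂, e₆, e₈}.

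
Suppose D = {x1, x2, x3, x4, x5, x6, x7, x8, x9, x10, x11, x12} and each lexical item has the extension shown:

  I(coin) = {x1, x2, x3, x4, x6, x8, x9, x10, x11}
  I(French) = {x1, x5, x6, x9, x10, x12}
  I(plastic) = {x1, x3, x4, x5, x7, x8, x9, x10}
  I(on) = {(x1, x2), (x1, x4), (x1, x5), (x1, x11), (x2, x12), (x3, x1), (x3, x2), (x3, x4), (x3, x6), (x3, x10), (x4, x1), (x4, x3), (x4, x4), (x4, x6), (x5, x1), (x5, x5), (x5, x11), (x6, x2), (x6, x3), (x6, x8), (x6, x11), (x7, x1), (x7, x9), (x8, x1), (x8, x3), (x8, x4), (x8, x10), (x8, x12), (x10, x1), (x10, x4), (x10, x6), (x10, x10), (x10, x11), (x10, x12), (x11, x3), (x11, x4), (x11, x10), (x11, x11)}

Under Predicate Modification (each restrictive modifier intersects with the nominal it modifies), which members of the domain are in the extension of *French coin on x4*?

{x1, x10}

⟦on x4⟧ = {x : ⟨x, x4⟩ ∈ ⟦on⟧} = {x1, x3, x4, x8, x10, x11}
⟦coin⟧ = {x1, x2, x3, x4, x6, x8, x9, x10, x11}
… ∩ ⟦on x4⟧ = {x1, x2, x3, x4, x6, x8, x9, x10, x11} ∩ {x1, x3, x4, x8, x10, x11} = {x1, x3, x4, x8, x10, x11}
… ∩ ⟦French⟧ = {x1, x3, x4, x8, x10, x11} ∩ {x1, x5, x6, x9, x10, x12} = {x1, x10}
So ⟦French coin on x4⟧ = {x1, x10}.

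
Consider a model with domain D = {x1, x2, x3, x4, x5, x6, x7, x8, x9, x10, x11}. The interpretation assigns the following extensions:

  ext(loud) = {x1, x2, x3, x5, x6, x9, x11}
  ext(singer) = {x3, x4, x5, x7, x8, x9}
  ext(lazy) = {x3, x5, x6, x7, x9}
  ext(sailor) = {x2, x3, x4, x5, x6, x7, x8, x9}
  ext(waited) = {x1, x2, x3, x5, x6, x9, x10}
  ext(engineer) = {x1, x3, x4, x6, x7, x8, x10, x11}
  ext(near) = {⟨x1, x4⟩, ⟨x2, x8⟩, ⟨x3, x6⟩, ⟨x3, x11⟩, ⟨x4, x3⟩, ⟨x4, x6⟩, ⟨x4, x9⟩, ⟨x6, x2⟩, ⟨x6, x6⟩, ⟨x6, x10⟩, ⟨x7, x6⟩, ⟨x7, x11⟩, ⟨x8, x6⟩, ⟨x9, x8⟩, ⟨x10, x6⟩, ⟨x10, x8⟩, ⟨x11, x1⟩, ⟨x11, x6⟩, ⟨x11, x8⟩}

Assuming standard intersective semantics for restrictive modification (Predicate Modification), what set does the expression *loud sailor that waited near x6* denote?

⟦that waited⟧ = ⟦waited⟧ = {x1, x2, x3, x5, x6, x9, x10}
⟦near x6⟧ = {x : ⟨x, x6⟩ ∈ ⟦near⟧} = {x3, x4, x6, x7, x8, x10, x11}
⟦sailor⟧ = {x2, x3, x4, x5, x6, x7, x8, x9}
… ∩ ⟦that waited⟧ = {x2, x3, x4, x5, x6, x7, x8, x9} ∩ {x1, x2, x3, x5, x6, x9, x10} = {x2, x3, x5, x6, x9}
… ∩ ⟦near x6⟧ = {x2, x3, x5, x6, x9} ∩ {x3, x4, x6, x7, x8, x10, x11} = {x3, x6}
… ∩ ⟦loud⟧ = {x3, x6} ∩ {x1, x2, x3, x5, x6, x9, x11} = {x3, x6}
So ⟦loud sailor that waited near x6⟧ = {x3, x6}.

{x3, x6}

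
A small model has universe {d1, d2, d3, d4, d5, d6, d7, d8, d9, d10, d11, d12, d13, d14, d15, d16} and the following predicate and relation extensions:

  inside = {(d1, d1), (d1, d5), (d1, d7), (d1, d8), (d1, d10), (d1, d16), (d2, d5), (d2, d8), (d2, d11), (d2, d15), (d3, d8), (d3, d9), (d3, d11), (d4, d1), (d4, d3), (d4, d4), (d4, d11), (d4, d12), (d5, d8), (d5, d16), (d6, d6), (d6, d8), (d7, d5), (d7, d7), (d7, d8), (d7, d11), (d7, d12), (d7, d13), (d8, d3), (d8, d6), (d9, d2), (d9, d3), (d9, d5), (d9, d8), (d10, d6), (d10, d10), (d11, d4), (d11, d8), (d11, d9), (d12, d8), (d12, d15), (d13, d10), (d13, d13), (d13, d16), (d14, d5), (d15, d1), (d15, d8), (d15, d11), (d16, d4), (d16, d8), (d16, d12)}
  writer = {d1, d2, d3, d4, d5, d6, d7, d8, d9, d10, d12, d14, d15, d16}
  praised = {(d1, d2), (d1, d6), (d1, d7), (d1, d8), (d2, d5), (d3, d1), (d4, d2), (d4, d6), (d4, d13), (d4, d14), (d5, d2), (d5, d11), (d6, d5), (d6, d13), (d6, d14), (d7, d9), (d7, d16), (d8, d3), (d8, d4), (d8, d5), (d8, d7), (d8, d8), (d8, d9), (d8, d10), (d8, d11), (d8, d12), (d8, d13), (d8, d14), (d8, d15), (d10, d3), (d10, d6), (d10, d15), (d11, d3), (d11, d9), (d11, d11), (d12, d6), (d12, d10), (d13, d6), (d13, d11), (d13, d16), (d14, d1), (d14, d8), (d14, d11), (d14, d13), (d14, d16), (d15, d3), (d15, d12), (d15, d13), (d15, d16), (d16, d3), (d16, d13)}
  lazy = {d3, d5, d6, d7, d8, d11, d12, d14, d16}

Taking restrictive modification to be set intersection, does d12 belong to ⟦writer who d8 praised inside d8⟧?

yes

⟦who d8 praised⟧ = {x : ⟨d8, x⟩ ∈ ⟦praised⟧} = {d3, d4, d5, d7, d8, d9, d10, d11, d12, d13, d14, d15}
⟦inside d8⟧ = {x : ⟨x, d8⟩ ∈ ⟦inside⟧} = {d1, d2, d3, d5, d6, d7, d9, d11, d12, d15, d16}
⟦writer⟧ = {d1, d2, d3, d4, d5, d6, d7, d8, d9, d10, d12, d14, d15, d16}
… ∩ ⟦who d8 praised⟧ = {d1, d2, d3, d4, d5, d6, d7, d8, d9, d10, d12, d14, d15, d16} ∩ {d3, d4, d5, d7, d8, d9, d10, d11, d12, d13, d14, d15} = {d3, d4, d5, d7, d8, d9, d10, d12, d14, d15}
… ∩ ⟦inside d8⟧ = {d3, d4, d5, d7, d8, d9, d10, d12, d14, d15} ∩ {d1, d2, d3, d5, d6, d7, d9, d11, d12, d15, d16} = {d3, d5, d7, d9, d12, d15}
⟦writer who d8 praised inside d8⟧ = {d3, d5, d7, d9, d12, d15}; d12 ∈ this set.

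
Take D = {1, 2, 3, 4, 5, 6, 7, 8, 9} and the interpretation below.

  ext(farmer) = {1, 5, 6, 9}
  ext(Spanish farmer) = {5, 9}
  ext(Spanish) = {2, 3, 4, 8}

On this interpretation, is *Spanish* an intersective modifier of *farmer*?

no

⟦Spanish⟧ ∩ ⟦farmer⟧ = {2, 3, 4, 8} ∩ {1, 5, 6, 9} = ∅
Observed ⟦Spanish farmer⟧ = {5, 9}.
These differ, so the modifier is not intersective in this model.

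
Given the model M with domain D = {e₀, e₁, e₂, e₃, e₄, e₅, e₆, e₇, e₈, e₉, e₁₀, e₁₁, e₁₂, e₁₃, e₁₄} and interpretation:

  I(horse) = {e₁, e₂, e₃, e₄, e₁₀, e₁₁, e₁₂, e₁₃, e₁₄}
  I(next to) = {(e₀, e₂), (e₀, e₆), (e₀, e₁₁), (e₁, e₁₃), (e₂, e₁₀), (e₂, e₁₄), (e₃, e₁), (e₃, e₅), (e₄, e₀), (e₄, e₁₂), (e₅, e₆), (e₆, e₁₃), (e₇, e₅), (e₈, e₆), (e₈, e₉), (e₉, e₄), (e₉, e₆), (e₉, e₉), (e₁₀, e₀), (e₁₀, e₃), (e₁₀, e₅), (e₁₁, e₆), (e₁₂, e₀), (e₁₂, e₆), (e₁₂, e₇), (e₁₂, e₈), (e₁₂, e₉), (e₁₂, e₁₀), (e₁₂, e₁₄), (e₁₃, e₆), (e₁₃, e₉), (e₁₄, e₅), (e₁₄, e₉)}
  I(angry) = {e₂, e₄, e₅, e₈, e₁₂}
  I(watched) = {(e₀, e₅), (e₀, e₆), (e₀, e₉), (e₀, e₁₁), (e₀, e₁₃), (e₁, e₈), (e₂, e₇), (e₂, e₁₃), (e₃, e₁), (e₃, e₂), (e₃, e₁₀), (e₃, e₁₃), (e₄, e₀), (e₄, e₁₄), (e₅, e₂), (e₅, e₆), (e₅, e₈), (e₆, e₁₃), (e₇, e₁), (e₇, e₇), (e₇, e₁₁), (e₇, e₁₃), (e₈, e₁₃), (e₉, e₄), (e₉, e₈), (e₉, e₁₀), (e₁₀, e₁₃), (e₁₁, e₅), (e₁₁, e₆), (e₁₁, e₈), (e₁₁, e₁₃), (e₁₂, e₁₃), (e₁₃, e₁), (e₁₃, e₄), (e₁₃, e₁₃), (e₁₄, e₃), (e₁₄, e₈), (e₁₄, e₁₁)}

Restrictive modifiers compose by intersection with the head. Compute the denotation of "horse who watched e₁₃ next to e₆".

⟦who watched e₁₃⟧ = {x : ⟨x, e₁₃⟩ ∈ ⟦watched⟧} = {e₀, e₂, e₃, e₆, e₇, e₈, e₁₀, e₁₁, e₁₂, e₁₃}
⟦next to e₆⟧ = {x : ⟨x, e₆⟩ ∈ ⟦next to⟧} = {e₀, e₅, e₈, e₉, e₁₁, e₁₂, e₁₃}
⟦horse⟧ = {e₁, e₂, e₃, e₄, e₁₀, e₁₁, e₁₂, e₁₃, e₁₄}
… ∩ ⟦who watched e₁₃⟧ = {e₁, e₂, e₃, e₄, e₁₀, e₁₁, e₁₂, e₁₃, e₁₄} ∩ {e₀, e₂, e₃, e₆, e₇, e₈, e₁₀, e₁₁, e₁₂, e₁₃} = {e₂, e₃, e₁₀, e₁₁, e₁₂, e₁₃}
… ∩ ⟦next to e₆⟧ = {e₂, e₃, e₁₀, e₁₁, e₁₂, e₁₃} ∩ {e₀, e₅, e₈, e₉, e₁₁, e₁₂, e₁₃} = {e₁₁, e₁₂, e₁₃}
So ⟦horse who watched e₁₃ next to e₆⟧ = {e₁₁, e₁₂, e₁₃}.

{e₁₁, e₁₂, e₁₃}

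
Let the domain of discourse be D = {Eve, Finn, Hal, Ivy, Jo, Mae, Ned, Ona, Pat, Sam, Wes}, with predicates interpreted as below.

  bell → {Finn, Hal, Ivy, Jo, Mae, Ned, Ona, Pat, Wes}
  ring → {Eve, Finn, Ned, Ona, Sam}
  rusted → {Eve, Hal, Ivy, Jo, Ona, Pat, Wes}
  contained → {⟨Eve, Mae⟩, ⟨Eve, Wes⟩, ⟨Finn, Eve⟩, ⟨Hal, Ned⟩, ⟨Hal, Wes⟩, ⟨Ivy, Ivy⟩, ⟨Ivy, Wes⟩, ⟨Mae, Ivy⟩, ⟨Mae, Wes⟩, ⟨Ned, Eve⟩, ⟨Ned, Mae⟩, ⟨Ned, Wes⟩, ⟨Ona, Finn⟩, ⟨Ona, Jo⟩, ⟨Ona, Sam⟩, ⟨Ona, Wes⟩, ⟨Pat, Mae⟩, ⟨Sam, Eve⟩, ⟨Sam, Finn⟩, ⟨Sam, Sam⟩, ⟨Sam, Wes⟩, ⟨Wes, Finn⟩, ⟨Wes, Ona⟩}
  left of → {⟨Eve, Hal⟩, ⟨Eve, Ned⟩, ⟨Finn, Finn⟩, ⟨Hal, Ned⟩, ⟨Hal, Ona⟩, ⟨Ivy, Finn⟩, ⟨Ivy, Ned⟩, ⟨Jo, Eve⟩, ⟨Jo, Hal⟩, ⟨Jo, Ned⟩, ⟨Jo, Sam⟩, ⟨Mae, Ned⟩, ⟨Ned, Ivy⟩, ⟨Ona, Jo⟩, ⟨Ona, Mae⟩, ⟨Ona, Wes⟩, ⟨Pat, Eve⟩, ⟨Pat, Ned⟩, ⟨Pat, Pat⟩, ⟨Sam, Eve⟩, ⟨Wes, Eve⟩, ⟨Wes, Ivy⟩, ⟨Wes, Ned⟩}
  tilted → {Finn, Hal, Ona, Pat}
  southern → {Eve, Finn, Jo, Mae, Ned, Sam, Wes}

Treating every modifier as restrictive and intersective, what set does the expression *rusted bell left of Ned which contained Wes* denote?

⟦left of Ned⟧ = {x : ⟨x, Ned⟩ ∈ ⟦left of⟧} = {Eve, Hal, Ivy, Jo, Mae, Pat, Wes}
⟦which contained Wes⟧ = {x : ⟨x, Wes⟩ ∈ ⟦contained⟧} = {Eve, Hal, Ivy, Mae, Ned, Ona, Sam}
⟦bell⟧ = {Finn, Hal, Ivy, Jo, Mae, Ned, Ona, Pat, Wes}
… ∩ ⟦left of Ned⟧ = {Finn, Hal, Ivy, Jo, Mae, Ned, Ona, Pat, Wes} ∩ {Eve, Hal, Ivy, Jo, Mae, Pat, Wes} = {Hal, Ivy, Jo, Mae, Pat, Wes}
… ∩ ⟦which contained Wes⟧ = {Hal, Ivy, Jo, Mae, Pat, Wes} ∩ {Eve, Hal, Ivy, Mae, Ned, Ona, Sam} = {Hal, Ivy, Mae}
… ∩ ⟦rusted⟧ = {Hal, Ivy, Mae} ∩ {Eve, Hal, Ivy, Jo, Ona, Pat, Wes} = {Hal, Ivy}
So ⟦rusted bell left of Ned which contained Wes⟧ = {Hal, Ivy}.

{Hal, Ivy}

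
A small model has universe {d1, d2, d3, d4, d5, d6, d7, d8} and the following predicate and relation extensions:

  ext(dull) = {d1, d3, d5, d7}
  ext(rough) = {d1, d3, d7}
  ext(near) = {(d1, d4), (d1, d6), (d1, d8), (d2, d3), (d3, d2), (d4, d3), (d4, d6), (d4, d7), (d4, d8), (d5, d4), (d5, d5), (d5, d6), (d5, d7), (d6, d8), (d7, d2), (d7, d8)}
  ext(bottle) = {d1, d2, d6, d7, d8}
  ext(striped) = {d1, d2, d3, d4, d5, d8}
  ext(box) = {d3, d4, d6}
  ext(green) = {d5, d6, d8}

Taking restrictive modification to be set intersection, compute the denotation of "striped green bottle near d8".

⟦near d8⟧ = {x : ⟨x, d8⟩ ∈ ⟦near⟧} = {d1, d4, d6, d7}
⟦bottle⟧ = {d1, d2, d6, d7, d8}
… ∩ ⟦near d8⟧ = {d1, d2, d6, d7, d8} ∩ {d1, d4, d6, d7} = {d1, d6, d7}
… ∩ ⟦striped⟧ = {d1, d6, d7} ∩ {d1, d2, d3, d4, d5, d8} = {d1}
… ∩ ⟦green⟧ = {d1} ∩ {d5, d6, d8} = ∅
So ⟦striped green bottle near d8⟧ = {}.

{}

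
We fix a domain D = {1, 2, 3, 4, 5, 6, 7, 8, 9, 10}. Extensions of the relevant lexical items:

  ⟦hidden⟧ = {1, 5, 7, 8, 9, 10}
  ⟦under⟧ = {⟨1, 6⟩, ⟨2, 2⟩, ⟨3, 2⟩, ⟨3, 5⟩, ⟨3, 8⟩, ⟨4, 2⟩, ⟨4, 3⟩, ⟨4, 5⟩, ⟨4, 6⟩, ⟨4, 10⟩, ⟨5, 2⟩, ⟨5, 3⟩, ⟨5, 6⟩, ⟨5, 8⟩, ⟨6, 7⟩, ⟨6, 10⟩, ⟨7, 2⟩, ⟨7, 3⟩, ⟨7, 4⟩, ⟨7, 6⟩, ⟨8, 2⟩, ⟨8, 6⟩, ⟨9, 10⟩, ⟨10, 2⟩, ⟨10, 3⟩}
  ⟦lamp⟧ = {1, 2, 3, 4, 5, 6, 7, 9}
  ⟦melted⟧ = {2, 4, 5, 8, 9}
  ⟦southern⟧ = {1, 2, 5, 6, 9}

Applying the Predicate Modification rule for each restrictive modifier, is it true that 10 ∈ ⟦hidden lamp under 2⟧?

⟦under 2⟧ = {x : ⟨x, 2⟩ ∈ ⟦under⟧} = {2, 3, 4, 5, 7, 8, 10}
⟦lamp⟧ = {1, 2, 3, 4, 5, 6, 7, 9}
… ∩ ⟦under 2⟧ = {1, 2, 3, 4, 5, 6, 7, 9} ∩ {2, 3, 4, 5, 7, 8, 10} = {2, 3, 4, 5, 7}
… ∩ ⟦hidden⟧ = {2, 3, 4, 5, 7} ∩ {1, 5, 7, 8, 9, 10} = {5, 7}
⟦hidden lamp under 2⟧ = {5, 7}; 10 ∉ this set.

no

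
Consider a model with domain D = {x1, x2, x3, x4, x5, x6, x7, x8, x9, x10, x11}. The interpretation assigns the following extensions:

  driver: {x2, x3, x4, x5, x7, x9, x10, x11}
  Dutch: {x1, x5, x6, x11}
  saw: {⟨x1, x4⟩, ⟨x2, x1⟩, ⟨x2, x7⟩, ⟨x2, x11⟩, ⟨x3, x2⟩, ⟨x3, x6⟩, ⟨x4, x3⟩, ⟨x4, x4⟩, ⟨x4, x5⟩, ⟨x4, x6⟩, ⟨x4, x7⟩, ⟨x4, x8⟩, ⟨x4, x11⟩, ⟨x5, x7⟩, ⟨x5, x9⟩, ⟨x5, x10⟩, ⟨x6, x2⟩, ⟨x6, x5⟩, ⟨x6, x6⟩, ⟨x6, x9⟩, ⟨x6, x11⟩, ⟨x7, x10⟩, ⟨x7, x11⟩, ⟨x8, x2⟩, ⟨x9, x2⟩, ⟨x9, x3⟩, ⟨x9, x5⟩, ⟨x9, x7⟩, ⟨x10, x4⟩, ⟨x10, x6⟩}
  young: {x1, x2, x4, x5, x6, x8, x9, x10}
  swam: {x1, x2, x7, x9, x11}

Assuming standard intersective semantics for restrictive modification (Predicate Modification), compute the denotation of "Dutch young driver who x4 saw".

{x5}

⟦who x4 saw⟧ = {x : ⟨x4, x⟩ ∈ ⟦saw⟧} = {x3, x4, x5, x6, x7, x8, x11}
⟦driver⟧ = {x2, x3, x4, x5, x7, x9, x10, x11}
… ∩ ⟦who x4 saw⟧ = {x2, x3, x4, x5, x7, x9, x10, x11} ∩ {x3, x4, x5, x6, x7, x8, x11} = {x3, x4, x5, x7, x11}
… ∩ ⟦Dutch⟧ = {x3, x4, x5, x7, x11} ∩ {x1, x5, x6, x11} = {x5, x11}
… ∩ ⟦young⟧ = {x5, x11} ∩ {x1, x2, x4, x5, x6, x8, x9, x10} = {x5}
So ⟦Dutch young driver who x4 saw⟧ = {x5}.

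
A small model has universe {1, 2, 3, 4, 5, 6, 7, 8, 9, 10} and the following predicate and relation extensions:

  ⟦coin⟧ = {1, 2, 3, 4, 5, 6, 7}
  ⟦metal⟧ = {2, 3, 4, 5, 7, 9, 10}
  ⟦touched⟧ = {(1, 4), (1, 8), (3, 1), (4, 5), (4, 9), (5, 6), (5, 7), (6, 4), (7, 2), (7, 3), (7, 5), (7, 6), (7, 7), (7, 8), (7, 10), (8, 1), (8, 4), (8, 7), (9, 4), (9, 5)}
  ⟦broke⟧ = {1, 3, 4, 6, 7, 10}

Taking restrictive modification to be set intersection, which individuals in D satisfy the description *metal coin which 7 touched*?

⟦which 7 touched⟧ = {x : ⟨7, x⟩ ∈ ⟦touched⟧} = {2, 3, 5, 6, 7, 8, 10}
⟦coin⟧ = {1, 2, 3, 4, 5, 6, 7}
… ∩ ⟦which 7 touched⟧ = {1, 2, 3, 4, 5, 6, 7} ∩ {2, 3, 5, 6, 7, 8, 10} = {2, 3, 5, 6, 7}
… ∩ ⟦metal⟧ = {2, 3, 5, 6, 7} ∩ {2, 3, 4, 5, 7, 9, 10} = {2, 3, 5, 7}
So ⟦metal coin which 7 touched⟧ = {2, 3, 5, 7}.

{2, 3, 5, 7}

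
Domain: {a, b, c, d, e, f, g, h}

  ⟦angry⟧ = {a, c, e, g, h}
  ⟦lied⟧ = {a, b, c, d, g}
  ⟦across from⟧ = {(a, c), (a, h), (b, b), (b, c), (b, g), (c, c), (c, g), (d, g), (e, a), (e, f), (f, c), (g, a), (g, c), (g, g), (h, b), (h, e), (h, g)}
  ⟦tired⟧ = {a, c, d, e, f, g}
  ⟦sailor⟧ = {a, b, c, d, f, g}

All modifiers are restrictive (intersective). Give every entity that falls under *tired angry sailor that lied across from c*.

⟦that lied⟧ = ⟦lied⟧ = {a, b, c, d, g}
⟦across from c⟧ = {x : ⟨x, c⟩ ∈ ⟦across from⟧} = {a, b, c, f, g}
⟦sailor⟧ = {a, b, c, d, f, g}
… ∩ ⟦that lied⟧ = {a, b, c, d, f, g} ∩ {a, b, c, d, g} = {a, b, c, d, g}
… ∩ ⟦across from c⟧ = {a, b, c, d, g} ∩ {a, b, c, f, g} = {a, b, c, g}
… ∩ ⟦tired⟧ = {a, b, c, g} ∩ {a, c, d, e, f, g} = {a, c, g}
… ∩ ⟦angry⟧ = {a, c, g} ∩ {a, c, e, g, h} = {a, c, g}
So ⟦tired angry sailor that lied across from c⟧ = {a, c, g}.

{a, c, g}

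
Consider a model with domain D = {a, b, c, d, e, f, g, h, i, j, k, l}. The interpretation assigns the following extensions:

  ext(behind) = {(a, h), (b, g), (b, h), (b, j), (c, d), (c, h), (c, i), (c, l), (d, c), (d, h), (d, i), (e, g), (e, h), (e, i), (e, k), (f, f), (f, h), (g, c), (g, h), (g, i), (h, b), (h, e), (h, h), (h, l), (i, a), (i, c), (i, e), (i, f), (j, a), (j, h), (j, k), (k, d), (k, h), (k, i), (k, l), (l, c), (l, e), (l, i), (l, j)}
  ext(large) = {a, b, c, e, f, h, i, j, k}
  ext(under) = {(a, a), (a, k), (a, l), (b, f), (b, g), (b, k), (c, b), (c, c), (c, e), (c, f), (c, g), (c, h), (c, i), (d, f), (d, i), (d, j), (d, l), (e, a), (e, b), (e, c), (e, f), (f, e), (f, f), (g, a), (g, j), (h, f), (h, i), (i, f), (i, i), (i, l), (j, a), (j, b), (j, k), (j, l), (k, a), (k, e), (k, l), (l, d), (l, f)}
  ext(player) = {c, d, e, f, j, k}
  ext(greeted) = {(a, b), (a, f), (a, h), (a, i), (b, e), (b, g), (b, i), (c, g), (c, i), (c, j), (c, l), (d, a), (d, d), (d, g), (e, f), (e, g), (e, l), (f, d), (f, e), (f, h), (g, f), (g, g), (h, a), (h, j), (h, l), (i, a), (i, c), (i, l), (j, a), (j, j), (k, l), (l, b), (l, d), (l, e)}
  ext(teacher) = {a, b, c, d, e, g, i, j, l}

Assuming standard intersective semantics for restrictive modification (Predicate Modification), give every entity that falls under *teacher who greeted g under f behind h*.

{b, c, d, e}

⟦who greeted g⟧ = {x : ⟨x, g⟩ ∈ ⟦greeted⟧} = {b, c, d, e, g}
⟦under f⟧ = {x : ⟨x, f⟩ ∈ ⟦under⟧} = {b, c, d, e, f, h, i, l}
⟦behind h⟧ = {x : ⟨x, h⟩ ∈ ⟦behind⟧} = {a, b, c, d, e, f, g, h, j, k}
⟦teacher⟧ = {a, b, c, d, e, g, i, j, l}
… ∩ ⟦who greeted g⟧ = {a, b, c, d, e, g, i, j, l} ∩ {b, c, d, e, g} = {b, c, d, e, g}
… ∩ ⟦under f⟧ = {b, c, d, e, g} ∩ {b, c, d, e, f, h, i, l} = {b, c, d, e}
… ∩ ⟦behind h⟧ = {b, c, d, e} ∩ {a, b, c, d, e, f, g, h, j, k} = {b, c, d, e}
So ⟦teacher who greeted g under f behind h⟧ = {b, c, d, e}.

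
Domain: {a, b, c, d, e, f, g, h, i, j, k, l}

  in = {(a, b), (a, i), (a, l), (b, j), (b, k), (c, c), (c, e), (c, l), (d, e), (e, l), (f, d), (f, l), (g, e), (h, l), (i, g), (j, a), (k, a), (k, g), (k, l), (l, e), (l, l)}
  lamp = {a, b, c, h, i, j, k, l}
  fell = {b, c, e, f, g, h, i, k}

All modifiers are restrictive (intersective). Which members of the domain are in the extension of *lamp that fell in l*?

{c, h, k}

⟦that fell⟧ = ⟦fell⟧ = {b, c, e, f, g, h, i, k}
⟦in l⟧ = {x : ⟨x, l⟩ ∈ ⟦in⟧} = {a, c, e, f, h, k, l}
⟦lamp⟧ = {a, b, c, h, i, j, k, l}
… ∩ ⟦that fell⟧ = {a, b, c, h, i, j, k, l} ∩ {b, c, e, f, g, h, i, k} = {b, c, h, i, k}
… ∩ ⟦in l⟧ = {b, c, h, i, k} ∩ {a, c, e, f, h, k, l} = {c, h, k}
So ⟦lamp that fell in l⟧ = {c, h, k}.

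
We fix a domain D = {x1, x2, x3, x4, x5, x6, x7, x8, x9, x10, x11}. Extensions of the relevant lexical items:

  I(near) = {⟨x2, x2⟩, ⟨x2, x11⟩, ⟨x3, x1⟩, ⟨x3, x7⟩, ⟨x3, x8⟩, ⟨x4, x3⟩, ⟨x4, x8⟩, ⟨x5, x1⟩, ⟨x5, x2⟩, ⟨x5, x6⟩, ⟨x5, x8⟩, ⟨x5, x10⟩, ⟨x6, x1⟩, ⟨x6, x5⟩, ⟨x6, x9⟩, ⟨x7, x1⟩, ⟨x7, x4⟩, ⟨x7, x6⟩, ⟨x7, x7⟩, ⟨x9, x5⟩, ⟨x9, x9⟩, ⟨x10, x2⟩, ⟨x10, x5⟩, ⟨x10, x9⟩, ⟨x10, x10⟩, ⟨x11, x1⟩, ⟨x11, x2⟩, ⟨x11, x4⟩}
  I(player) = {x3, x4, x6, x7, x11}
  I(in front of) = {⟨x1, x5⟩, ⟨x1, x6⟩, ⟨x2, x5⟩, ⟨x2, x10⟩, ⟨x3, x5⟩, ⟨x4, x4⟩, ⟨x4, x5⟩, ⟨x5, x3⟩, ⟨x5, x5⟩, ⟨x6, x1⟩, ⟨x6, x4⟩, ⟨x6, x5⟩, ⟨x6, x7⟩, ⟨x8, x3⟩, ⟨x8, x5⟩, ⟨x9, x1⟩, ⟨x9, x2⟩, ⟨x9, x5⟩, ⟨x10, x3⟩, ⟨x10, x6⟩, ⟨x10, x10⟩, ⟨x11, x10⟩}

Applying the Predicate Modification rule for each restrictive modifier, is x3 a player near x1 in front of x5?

⟦near x1⟧ = {x : ⟨x, x1⟩ ∈ ⟦near⟧} = {x3, x5, x6, x7, x11}
⟦in front of x5⟧ = {x : ⟨x, x5⟩ ∈ ⟦in front of⟧} = {x1, x2, x3, x4, x5, x6, x8, x9}
⟦player⟧ = {x3, x4, x6, x7, x11}
… ∩ ⟦near x1⟧ = {x3, x4, x6, x7, x11} ∩ {x3, x5, x6, x7, x11} = {x3, x6, x7, x11}
… ∩ ⟦in front of x5⟧ = {x3, x6, x7, x11} ∩ {x1, x2, x3, x4, x5, x6, x8, x9} = {x3, x6}
⟦player near x1 in front of x5⟧ = {x3, x6}; x3 ∈ this set.

yes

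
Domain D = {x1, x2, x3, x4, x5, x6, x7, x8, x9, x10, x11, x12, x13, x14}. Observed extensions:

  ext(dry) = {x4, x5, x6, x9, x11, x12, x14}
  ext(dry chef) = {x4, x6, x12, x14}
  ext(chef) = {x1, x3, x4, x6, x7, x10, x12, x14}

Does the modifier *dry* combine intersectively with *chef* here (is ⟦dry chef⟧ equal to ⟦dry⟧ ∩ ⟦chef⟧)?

⟦dry⟧ ∩ ⟦chef⟧ = {x4, x5, x6, x9, x11, x12, x14} ∩ {x1, x3, x4, x6, x7, x10, x12, x14} = {x4, x6, x12, x14}
Observed ⟦dry chef⟧ = {x4, x6, x12, x14}.
These coincide, so the modifier is intersective here.

yes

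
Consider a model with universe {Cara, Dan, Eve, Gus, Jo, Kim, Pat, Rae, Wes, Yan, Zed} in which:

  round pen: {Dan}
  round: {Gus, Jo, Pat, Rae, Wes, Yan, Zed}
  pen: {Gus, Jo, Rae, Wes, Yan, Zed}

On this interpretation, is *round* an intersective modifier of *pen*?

no

⟦round⟧ ∩ ⟦pen⟧ = {Gus, Jo, Pat, Rae, Wes, Yan, Zed} ∩ {Gus, Jo, Rae, Wes, Yan, Zed} = {Gus, Jo, Rae, Wes, Yan, Zed}
Observed ⟦round pen⟧ = {Dan}.
These differ, so the modifier is not intersective in this model.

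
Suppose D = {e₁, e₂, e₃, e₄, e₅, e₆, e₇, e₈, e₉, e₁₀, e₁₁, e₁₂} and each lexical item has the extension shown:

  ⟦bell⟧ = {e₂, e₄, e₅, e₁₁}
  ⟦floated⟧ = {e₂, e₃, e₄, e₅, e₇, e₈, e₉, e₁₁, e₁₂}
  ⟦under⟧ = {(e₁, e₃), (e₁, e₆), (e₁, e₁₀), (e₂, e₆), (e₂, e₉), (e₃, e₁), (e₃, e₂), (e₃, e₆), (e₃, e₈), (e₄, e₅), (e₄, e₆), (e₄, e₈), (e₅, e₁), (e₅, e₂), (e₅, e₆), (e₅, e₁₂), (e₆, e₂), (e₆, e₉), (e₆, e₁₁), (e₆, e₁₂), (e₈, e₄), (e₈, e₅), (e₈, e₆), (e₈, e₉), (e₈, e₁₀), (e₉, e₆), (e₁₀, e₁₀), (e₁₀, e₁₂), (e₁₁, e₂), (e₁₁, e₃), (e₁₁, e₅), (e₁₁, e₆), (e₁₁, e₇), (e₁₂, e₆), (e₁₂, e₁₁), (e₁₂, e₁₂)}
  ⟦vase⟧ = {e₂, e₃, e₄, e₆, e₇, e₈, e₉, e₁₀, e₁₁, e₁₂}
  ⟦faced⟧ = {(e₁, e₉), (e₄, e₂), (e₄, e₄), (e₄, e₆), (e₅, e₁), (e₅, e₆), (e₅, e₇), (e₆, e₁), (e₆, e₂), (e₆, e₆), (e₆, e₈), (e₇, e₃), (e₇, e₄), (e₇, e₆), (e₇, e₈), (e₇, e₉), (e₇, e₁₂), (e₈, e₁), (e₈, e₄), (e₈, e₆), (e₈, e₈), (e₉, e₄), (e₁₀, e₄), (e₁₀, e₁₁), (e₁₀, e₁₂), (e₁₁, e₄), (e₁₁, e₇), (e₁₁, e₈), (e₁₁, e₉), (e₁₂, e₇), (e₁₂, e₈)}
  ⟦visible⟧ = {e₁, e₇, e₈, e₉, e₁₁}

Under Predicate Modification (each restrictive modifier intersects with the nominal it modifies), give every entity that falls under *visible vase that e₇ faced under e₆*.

⟦that e₇ faced⟧ = {x : ⟨e₇, x⟩ ∈ ⟦faced⟧} = {e₃, e₄, e₆, e₈, e₉, e₁₂}
⟦under e₆⟧ = {x : ⟨x, e₆⟩ ∈ ⟦under⟧} = {e₁, e₂, e₃, e₄, e₅, e₈, e₉, e₁₁, e₁₂}
⟦vase⟧ = {e₂, e₃, e₄, e₆, e₇, e₈, e₉, e₁₀, e₁₁, e₁₂}
… ∩ ⟦that e₇ faced⟧ = {e₂, e₃, e₄, e₆, e₇, e₈, e₉, e₁₀, e₁₁, e₁₂} ∩ {e₃, e₄, e₆, e₈, e₉, e₁₂} = {e₃, e₄, e₆, e₈, e₉, e₁₂}
… ∩ ⟦under e₆⟧ = {e₃, e₄, e₆, e₈, e₉, e₁₂} ∩ {e₁, e₂, e₃, e₄, e₅, e₈, e₉, e₁₁, e₁₂} = {e₃, e₄, e₈, e₉, e₁₂}
… ∩ ⟦visible⟧ = {e₃, e₄, e₈, e₉, e₁₂} ∩ {e₁, e₇, e₈, e₉, e₁₁} = {e₈, e₉}
So ⟦visible vase that e₇ faced under e₆⟧ = {e₈, e₉}.

{e₈, e₉}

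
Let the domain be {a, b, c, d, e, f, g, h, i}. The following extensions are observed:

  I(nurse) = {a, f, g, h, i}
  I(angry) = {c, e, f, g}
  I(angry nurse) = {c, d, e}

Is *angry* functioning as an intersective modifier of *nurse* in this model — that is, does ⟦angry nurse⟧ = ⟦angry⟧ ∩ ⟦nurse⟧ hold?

⟦angry⟧ ∩ ⟦nurse⟧ = {c, e, f, g} ∩ {a, f, g, h, i} = {f, g}
Observed ⟦angry nurse⟧ = {c, d, e}.
These differ, so the modifier is not intersective in this model.

no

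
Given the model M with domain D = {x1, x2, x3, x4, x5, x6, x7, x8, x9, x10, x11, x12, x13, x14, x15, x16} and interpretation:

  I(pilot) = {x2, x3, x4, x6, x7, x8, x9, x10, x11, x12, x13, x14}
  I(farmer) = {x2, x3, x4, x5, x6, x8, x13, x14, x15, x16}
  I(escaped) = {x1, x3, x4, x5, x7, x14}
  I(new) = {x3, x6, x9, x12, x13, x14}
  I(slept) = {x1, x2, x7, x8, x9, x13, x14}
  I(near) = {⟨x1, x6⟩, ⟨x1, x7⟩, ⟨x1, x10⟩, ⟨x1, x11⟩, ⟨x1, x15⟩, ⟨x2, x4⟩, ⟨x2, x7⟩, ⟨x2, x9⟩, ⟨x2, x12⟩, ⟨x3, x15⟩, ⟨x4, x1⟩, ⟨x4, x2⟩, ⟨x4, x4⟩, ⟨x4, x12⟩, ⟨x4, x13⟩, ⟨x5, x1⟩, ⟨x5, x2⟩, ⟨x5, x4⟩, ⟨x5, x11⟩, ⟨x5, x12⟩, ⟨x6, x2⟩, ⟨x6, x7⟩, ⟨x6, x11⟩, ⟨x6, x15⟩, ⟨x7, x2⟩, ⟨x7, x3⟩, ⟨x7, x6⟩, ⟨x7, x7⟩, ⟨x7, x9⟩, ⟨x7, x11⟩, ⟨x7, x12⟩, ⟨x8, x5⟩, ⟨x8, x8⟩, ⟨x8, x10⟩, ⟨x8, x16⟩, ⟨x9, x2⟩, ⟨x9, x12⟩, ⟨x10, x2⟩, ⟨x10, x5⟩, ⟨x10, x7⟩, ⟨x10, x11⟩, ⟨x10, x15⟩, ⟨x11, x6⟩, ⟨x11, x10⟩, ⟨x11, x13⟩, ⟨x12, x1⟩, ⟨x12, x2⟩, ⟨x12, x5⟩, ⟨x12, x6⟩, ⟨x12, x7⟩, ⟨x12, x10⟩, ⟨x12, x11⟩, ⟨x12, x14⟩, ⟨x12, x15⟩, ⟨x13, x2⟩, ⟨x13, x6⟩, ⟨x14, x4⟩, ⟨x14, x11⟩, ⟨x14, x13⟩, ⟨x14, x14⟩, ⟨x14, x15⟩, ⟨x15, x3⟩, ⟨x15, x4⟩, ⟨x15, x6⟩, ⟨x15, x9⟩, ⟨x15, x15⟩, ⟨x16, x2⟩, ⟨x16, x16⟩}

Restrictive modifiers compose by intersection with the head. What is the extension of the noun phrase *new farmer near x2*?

{x6, x13}

⟦near x2⟧ = {x : ⟨x, x2⟩ ∈ ⟦near⟧} = {x4, x5, x6, x7, x9, x10, x12, x13, x16}
⟦farmer⟧ = {x2, x3, x4, x5, x6, x8, x13, x14, x15, x16}
… ∩ ⟦near x2⟧ = {x2, x3, x4, x5, x6, x8, x13, x14, x15, x16} ∩ {x4, x5, x6, x7, x9, x10, x12, x13, x16} = {x4, x5, x6, x13, x16}
… ∩ ⟦new⟧ = {x4, x5, x6, x13, x16} ∩ {x3, x6, x9, x12, x13, x14} = {x6, x13}
So ⟦new farmer near x2⟧ = {x6, x13}.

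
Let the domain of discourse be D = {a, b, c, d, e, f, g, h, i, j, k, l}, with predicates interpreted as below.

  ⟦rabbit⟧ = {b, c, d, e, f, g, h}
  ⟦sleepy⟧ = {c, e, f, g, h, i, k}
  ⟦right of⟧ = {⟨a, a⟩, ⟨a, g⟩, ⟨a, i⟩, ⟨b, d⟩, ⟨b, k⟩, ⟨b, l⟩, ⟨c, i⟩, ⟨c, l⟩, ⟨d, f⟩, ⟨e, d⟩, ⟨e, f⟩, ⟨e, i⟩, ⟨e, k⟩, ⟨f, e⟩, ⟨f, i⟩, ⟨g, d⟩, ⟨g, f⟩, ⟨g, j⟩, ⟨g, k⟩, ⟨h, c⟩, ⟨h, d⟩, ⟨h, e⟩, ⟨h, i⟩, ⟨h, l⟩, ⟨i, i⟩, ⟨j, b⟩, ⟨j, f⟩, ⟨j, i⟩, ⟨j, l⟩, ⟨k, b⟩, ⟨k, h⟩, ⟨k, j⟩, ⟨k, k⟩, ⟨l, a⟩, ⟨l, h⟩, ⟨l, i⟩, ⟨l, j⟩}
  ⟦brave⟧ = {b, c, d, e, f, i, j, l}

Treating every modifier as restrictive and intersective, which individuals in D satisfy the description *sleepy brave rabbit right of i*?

⟦right of i⟧ = {x : ⟨x, i⟩ ∈ ⟦right of⟧} = {a, c, e, f, h, i, j, l}
⟦rabbit⟧ = {b, c, d, e, f, g, h}
… ∩ ⟦right of i⟧ = {b, c, d, e, f, g, h} ∩ {a, c, e, f, h, i, j, l} = {c, e, f, h}
… ∩ ⟦sleepy⟧ = {c, e, f, h} ∩ {c, e, f, g, h, i, k} = {c, e, f, h}
… ∩ ⟦brave⟧ = {c, e, f, h} ∩ {b, c, d, e, f, i, j, l} = {c, e, f}
So ⟦sleepy brave rabbit right of i⟧ = {c, e, f}.

{c, e, f}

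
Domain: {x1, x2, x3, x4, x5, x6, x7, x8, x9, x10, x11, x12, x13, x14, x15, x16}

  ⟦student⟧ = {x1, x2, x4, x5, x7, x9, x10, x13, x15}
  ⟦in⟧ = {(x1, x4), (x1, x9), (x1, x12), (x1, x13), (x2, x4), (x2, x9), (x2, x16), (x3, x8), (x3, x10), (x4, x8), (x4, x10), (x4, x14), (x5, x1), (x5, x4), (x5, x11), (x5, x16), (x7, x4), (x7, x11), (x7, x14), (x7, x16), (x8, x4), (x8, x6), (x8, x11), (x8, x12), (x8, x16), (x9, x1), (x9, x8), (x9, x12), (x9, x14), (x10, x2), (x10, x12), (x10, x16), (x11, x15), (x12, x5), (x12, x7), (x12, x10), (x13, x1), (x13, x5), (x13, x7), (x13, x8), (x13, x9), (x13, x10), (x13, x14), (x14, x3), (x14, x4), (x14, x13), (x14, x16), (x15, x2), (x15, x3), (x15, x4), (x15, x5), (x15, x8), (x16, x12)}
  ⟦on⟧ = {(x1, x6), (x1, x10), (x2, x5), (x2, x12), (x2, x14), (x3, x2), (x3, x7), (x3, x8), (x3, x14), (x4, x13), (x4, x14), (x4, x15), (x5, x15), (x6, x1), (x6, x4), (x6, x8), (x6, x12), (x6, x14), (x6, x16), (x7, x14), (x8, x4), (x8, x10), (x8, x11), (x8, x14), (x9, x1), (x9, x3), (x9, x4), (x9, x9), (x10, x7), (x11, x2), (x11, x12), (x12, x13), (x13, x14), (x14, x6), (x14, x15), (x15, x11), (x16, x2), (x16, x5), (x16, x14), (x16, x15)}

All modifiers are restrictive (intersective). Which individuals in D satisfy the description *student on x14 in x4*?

⟦on x14⟧ = {x : ⟨x, x14⟩ ∈ ⟦on⟧} = {x2, x3, x4, x6, x7, x8, x13, x16}
⟦in x4⟧ = {x : ⟨x, x4⟩ ∈ ⟦in⟧} = {x1, x2, x5, x7, x8, x14, x15}
⟦student⟧ = {x1, x2, x4, x5, x7, x9, x10, x13, x15}
… ∩ ⟦on x14⟧ = {x1, x2, x4, x5, x7, x9, x10, x13, x15} ∩ {x2, x3, x4, x6, x7, x8, x13, x16} = {x2, x4, x7, x13}
… ∩ ⟦in x4⟧ = {x2, x4, x7, x13} ∩ {x1, x2, x5, x7, x8, x14, x15} = {x2, x7}
So ⟦student on x14 in x4⟧ = {x2, x7}.

{x2, x7}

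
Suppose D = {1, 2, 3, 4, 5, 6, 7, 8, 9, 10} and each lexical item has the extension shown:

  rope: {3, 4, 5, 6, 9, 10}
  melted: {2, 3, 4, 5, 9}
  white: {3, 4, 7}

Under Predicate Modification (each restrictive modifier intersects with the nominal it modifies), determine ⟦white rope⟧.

{3, 4}

⟦rope⟧ = {3, 4, 5, 6, 9, 10}
… ∩ ⟦white⟧ = {3, 4, 5, 6, 9, 10} ∩ {3, 4, 7} = {3, 4}
So ⟦white rope⟧ = {3, 4}.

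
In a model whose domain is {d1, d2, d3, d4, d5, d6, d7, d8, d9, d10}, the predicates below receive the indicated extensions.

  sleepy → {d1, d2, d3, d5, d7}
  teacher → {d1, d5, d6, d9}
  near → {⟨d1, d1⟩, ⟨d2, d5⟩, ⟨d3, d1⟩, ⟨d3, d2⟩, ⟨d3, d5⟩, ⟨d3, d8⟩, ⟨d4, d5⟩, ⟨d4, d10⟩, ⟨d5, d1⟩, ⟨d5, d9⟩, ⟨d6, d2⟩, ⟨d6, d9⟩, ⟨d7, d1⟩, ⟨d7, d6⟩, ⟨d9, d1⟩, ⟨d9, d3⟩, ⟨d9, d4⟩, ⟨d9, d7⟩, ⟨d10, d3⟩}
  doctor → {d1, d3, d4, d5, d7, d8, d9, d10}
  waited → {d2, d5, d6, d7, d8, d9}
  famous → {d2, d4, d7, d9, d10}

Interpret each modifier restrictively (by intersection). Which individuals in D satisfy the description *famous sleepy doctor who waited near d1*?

{d7}

⟦who waited⟧ = ⟦waited⟧ = {d2, d5, d6, d7, d8, d9}
⟦near d1⟧ = {x : ⟨x, d1⟩ ∈ ⟦near⟧} = {d1, d3, d5, d7, d9}
⟦doctor⟧ = {d1, d3, d4, d5, d7, d8, d9, d10}
… ∩ ⟦who waited⟧ = {d1, d3, d4, d5, d7, d8, d9, d10} ∩ {d2, d5, d6, d7, d8, d9} = {d5, d7, d8, d9}
… ∩ ⟦near d1⟧ = {d5, d7, d8, d9} ∩ {d1, d3, d5, d7, d9} = {d5, d7, d9}
… ∩ ⟦famous⟧ = {d5, d7, d9} ∩ {d2, d4, d7, d9, d10} = {d7, d9}
… ∩ ⟦sleepy⟧ = {d7, d9} ∩ {d1, d2, d3, d5, d7} = {d7}
So ⟦famous sleepy doctor who waited near d1⟧ = {d7}.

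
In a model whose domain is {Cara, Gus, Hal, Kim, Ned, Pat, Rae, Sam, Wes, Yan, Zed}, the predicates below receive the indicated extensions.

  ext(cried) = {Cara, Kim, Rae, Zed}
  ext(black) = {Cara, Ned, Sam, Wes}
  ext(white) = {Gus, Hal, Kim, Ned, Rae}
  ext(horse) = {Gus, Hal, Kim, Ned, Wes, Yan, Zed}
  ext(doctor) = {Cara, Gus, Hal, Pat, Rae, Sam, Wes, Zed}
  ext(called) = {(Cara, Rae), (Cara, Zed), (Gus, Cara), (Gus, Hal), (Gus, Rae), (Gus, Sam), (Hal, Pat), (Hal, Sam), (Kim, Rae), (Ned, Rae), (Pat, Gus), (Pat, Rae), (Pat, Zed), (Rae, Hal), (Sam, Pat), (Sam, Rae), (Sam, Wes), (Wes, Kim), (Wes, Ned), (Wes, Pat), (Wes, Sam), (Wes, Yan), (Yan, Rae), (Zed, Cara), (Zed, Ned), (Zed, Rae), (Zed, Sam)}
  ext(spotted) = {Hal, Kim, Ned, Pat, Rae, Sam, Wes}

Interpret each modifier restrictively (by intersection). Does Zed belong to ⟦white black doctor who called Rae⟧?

⟦who called Rae⟧ = {x : ⟨x, Rae⟩ ∈ ⟦called⟧} = {Cara, Gus, Kim, Ned, Pat, Sam, Yan, Zed}
⟦doctor⟧ = {Cara, Gus, Hal, Pat, Rae, Sam, Wes, Zed}
… ∩ ⟦who called Rae⟧ = {Cara, Gus, Hal, Pat, Rae, Sam, Wes, Zed} ∩ {Cara, Gus, Kim, Ned, Pat, Sam, Yan, Zed} = {Cara, Gus, Pat, Sam, Zed}
… ∩ ⟦white⟧ = {Cara, Gus, Pat, Sam, Zed} ∩ {Gus, Hal, Kim, Ned, Rae} = {Gus}
… ∩ ⟦black⟧ = {Gus} ∩ {Cara, Ned, Sam, Wes} = ∅
⟦white black doctor who called Rae⟧ = ∅; Zed ∉ this set.

no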